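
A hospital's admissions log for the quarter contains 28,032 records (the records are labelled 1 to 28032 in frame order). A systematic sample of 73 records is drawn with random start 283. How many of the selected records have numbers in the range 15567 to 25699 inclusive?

27

k = 28032/73 = 384
First selection ≥ 15567: 283 + ⌈(15567−283)/384⌉·384 = 283 + 40×384 = 15643
Last selection ≤ 25699: 283 + ⌊(25699−283)/384⌋·384 = 283 + 66×384 = 25627
Count = 66 − 40 + 1 = 27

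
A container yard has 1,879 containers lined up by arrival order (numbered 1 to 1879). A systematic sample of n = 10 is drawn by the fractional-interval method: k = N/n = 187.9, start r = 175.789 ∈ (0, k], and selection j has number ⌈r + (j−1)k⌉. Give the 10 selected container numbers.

j=1: r + 0k = 175.789 → ⌈·⌉ = 176
j=2: r + 1k = 363.689 → ⌈·⌉ = 364
j=3: r + 2k = 551.589 → ⌈·⌉ = 552
j=4: r + 3k = 739.489 → ⌈·⌉ = 740
j=5: r + 4k = 927.389 → ⌈·⌉ = 928
j=6: r + 5k = 1115.289 → ⌈·⌉ = 1116
j=7: r + 6k = 1303.189 → ⌈·⌉ = 1304
j=8: r + 7k = 1491.089 → ⌈·⌉ = 1492
j=9: r + 8k = 1678.989 → ⌈·⌉ = 1679
j=10: r + 9k = 1866.889 → ⌈·⌉ = 1867

176, 364, 552, 740, 928, 1116, 1304, 1492, 1679, 1867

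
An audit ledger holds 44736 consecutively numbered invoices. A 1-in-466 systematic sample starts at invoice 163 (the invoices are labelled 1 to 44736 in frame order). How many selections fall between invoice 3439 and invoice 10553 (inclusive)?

k = 466
First selection ≥ 3439: 163 + ⌈(3439−163)/466⌉·466 = 163 + 8×466 = 3891
Last selection ≤ 10553: 163 + ⌊(10553−163)/466⌋·466 = 163 + 22×466 = 10415
Count = 22 − 8 + 1 = 15

15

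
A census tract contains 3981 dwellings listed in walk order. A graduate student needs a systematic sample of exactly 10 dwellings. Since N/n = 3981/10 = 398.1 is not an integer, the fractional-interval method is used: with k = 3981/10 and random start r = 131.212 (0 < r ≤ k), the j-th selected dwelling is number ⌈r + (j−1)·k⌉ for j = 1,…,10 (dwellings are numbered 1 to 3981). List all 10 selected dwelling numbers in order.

j=1: r + 0k = 131.212 → ⌈·⌉ = 132
j=2: r + 1k = 529.312 → ⌈·⌉ = 530
j=3: r + 2k = 927.412 → ⌈·⌉ = 928
j=4: r + 3k = 1325.512 → ⌈·⌉ = 1326
j=5: r + 4k = 1723.612 → ⌈·⌉ = 1724
j=6: r + 5k = 2121.712 → ⌈·⌉ = 2122
j=7: r + 6k = 2519.812 → ⌈·⌉ = 2520
j=8: r + 7k = 2917.912 → ⌈·⌉ = 2918
j=9: r + 8k = 3316.012 → ⌈·⌉ = 3317
j=10: r + 9k = 3714.112 → ⌈·⌉ = 3715

132, 530, 928, 1326, 1724, 2122, 2520, 2918, 3317, 3715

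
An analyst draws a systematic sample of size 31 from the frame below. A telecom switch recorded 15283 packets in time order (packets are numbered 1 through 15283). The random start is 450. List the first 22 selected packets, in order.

k = N/n = 15283/31 = 493
packet 1: 450
packet 2: 450 + 493 = 943
packet 3: 943 + 493 = 1436
packet 4: 1436 + 493 = 1929
packet 5: 1929 + 493 = 2422
packet 6: 2422 + 493 = 2915
packet 7: 2915 + 493 = 3408
packet 8: 3408 + 493 = 3901
packet 9: 3901 + 493 = 4394
packet 10: 4394 + 493 = 4887
packet 11: 4887 + 493 = 5380
packet 12: 5380 + 493 = 5873
packet 13: 5873 + 493 = 6366
packet 14: 6366 + 493 = 6859
packet 15: 6859 + 493 = 7352
packet 16: 7352 + 493 = 7845
packet 17: 7845 + 493 = 8338
packet 18: 8338 + 493 = 8831
packet 19: 8831 + 493 = 9324
packet 20: 9324 + 493 = 9817
packet 21: 9817 + 493 = 10310
packet 22: 10310 + 493 = 10803

450, 943, 1436, 1929, 2422, 2915, 3408, 3901, 4394, 4887, 5380, 5873, 6366, 6859, 7352, 7845, 8338, 8831, 9324, 9817, 10310, 10803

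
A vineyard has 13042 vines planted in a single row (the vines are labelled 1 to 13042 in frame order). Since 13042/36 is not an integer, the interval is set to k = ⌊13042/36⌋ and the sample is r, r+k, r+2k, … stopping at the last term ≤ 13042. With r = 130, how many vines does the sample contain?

k = ⌊13042/36⌋ = 362
Achieved size = ⌊(13042 − 130)/362⌋ + 1 = ⌊12912/362⌋ + 1 = 35 + 1 = 36
(last selection: 130 + 35×362 = 12800 ≤ 13042; next would be 13162 > 13042)

36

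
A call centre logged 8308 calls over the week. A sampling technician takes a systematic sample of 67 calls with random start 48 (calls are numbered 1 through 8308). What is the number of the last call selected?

8232

k = 8308/67 = 124
67th selection = r + (67−1)·k = 48 + 66×124 = 48 + 8184 = 8232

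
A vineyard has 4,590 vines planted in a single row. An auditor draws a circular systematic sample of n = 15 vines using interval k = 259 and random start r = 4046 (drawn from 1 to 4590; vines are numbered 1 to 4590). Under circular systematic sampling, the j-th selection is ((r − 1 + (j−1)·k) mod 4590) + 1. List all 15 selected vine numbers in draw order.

Selection 1: 4046
Selection 2: 4046 + 259 = 4305
Selection 3: 4305 + 259 = 4564
Selection 4: 4564 + 259 = 4823 → 4823 − 4590 = 233
Selection 5: 233 + 259 = 492
Selection 6: 492 + 259 = 751
Selection 7: 751 + 259 = 1010
Selection 8: 1010 + 259 = 1269
Selection 9: 1269 + 259 = 1528
Selection 10: 1528 + 259 = 1787
Selection 11: 1787 + 259 = 2046
Selection 12: 2046 + 259 = 2305
Selection 13: 2305 + 259 = 2564
Selection 14: 2564 + 259 = 2823
Selection 15: 2823 + 259 = 3082

4046, 4305, 4564, 233, 492, 751, 1010, 1269, 1528, 1787, 2046, 2305, 2564, 2823, 3082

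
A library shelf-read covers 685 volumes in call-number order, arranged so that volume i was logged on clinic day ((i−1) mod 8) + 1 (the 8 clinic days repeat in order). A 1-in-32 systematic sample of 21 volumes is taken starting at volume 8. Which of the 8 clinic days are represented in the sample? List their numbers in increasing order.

8

Consecutive selections differ by k = 32, so their clinic day numbers differ by 32 mod 8 = 0.
gcd(32, 8) = 8, so the sample visits 8/8 = 1 distinct residues mod 8.
Start 8 is clinic day 8; the clinic days hit are 8.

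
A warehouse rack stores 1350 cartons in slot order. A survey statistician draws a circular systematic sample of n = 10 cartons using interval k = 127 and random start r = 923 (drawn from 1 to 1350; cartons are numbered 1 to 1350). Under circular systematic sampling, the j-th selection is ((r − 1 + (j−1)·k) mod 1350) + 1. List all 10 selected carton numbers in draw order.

923, 1050, 1177, 1304, 81, 208, 335, 462, 589, 716

Selection 1: 923
Selection 2: 923 + 127 = 1050
Selection 3: 1050 + 127 = 1177
Selection 4: 1177 + 127 = 1304
Selection 5: 1304 + 127 = 1431 → 1431 − 1350 = 81
Selection 6: 81 + 127 = 208
Selection 7: 208 + 127 = 335
Selection 8: 335 + 127 = 462
Selection 9: 462 + 127 = 589
Selection 10: 589 + 127 = 716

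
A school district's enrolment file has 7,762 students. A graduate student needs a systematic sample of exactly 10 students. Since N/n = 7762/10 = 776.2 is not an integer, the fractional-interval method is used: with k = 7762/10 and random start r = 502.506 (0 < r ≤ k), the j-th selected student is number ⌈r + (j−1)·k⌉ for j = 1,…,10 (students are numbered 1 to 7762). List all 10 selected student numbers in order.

j=1: r + 0k = 502.506 → ⌈·⌉ = 503
j=2: r + 1k = 1278.706 → ⌈·⌉ = 1279
j=3: r + 2k = 2054.906 → ⌈·⌉ = 2055
j=4: r + 3k = 2831.106 → ⌈·⌉ = 2832
j=5: r + 4k = 3607.306 → ⌈·⌉ = 3608
j=6: r + 5k = 4383.506 → ⌈·⌉ = 4384
j=7: r + 6k = 5159.706 → ⌈·⌉ = 5160
j=8: r + 7k = 5935.906 → ⌈·⌉ = 5936
j=9: r + 8k = 6712.106 → ⌈·⌉ = 6713
j=10: r + 9k = 7488.306 → ⌈·⌉ = 7489

503, 1279, 2055, 2832, 3608, 4384, 5160, 5936, 6713, 7489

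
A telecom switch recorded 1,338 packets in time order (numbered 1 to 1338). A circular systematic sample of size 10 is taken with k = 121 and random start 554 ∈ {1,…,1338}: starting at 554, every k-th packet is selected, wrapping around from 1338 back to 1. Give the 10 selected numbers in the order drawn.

554, 675, 796, 917, 1038, 1159, 1280, 63, 184, 305

Selection 1: 554
Selection 2: 554 + 121 = 675
Selection 3: 675 + 121 = 796
Selection 4: 796 + 121 = 917
Selection 5: 917 + 121 = 1038
Selection 6: 1038 + 121 = 1159
Selection 7: 1159 + 121 = 1280
Selection 8: 1280 + 121 = 1401 → 1401 − 1338 = 63
Selection 9: 63 + 121 = 184
Selection 10: 184 + 121 = 305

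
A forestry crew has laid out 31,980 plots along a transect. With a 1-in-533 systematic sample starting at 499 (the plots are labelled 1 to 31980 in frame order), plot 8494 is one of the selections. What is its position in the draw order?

16

k = 533
position = (8494 − 499)/533 + 1 = 7995/533 + 1 = 15 + 1 = 16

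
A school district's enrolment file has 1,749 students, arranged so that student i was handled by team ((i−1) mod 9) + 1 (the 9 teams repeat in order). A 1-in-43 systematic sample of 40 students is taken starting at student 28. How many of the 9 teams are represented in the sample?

Consecutive selections differ by k = 43, so their team numbers differ by 43 mod 9 = 7.
gcd(43, 9) = 1, so the sample visits 9/1 = 9 distinct residues mod 9.
Start 28 is team 1; the teams hit are 1, 2, 3, 4, 5, 6, 7, 8, 9.

9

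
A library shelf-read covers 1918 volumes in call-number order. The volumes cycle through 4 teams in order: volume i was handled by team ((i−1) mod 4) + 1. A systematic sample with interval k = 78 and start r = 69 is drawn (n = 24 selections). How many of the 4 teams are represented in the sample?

Consecutive selections differ by k = 78, so their team numbers differ by 78 mod 4 = 2.
gcd(78, 4) = 2, so the sample visits 4/2 = 2 distinct residues mod 4.
Start 69 is team 1; the teams hit are 1, 3.

2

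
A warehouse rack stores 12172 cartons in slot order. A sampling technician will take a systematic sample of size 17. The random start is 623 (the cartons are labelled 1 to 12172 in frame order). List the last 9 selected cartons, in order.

k = N/n = 12172/17 = 716
9th selection = 623 + 8×716 = 6351
10th: 6351 + 716 = 7067
11th: 7067 + 716 = 7783
12th: 7783 + 716 = 8499
13th: 8499 + 716 = 9215
14th: 9215 + 716 = 9931
15th: 9931 + 716 = 10647
16th: 10647 + 716 = 11363
17th: 11363 + 716 = 12079

6351, 7067, 7783, 8499, 9215, 9931, 10647, 11363, 12079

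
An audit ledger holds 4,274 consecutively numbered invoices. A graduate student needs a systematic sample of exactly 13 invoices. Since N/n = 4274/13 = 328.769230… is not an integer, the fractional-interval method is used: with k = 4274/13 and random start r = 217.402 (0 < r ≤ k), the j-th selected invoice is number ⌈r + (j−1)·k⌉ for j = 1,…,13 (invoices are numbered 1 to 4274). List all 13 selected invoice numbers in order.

218, 547, 875, 1204, 1533, 1862, 2191, 2519, 2848, 3177, 3506, 3834, 4163

j=1: r + 0k = 217.402 → ⌈·⌉ = 218
j=2: r + 1k = 546.171230… → ⌈·⌉ = 547
j=3: r + 2k = 874.940461… → ⌈·⌉ = 875
j=4: r + 3k = 1203.709692… → ⌈·⌉ = 1204
j=5: r + 4k = 1532.478923… → ⌈·⌉ = 1533
j=6: r + 5k = 1861.248153… → ⌈·⌉ = 1862
j=7: r + 6k = 2190.017384… → ⌈·⌉ = 2191
j=8: r + 7k = 2518.786615… → ⌈·⌉ = 2519
j=9: r + 8k = 2847.555846… → ⌈·⌉ = 2848
j=10: r + 9k = 3176.325076… → ⌈·⌉ = 3177
j=11: r + 10k = 3505.094307… → ⌈·⌉ = 3506
j=12: r + 11k = 3833.863538… → ⌈·⌉ = 3834
j=13: r + 12k = 4162.632769… → ⌈·⌉ = 4163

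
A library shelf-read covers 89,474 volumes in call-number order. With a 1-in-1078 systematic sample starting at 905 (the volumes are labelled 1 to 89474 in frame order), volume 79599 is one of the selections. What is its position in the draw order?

74

k = 1078
position = (79599 − 905)/1078 + 1 = 78694/1078 + 1 = 73 + 1 = 74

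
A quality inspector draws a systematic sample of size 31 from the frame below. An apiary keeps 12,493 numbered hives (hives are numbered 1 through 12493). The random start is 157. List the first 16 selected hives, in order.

157, 560, 963, 1366, 1769, 2172, 2575, 2978, 3381, 3784, 4187, 4590, 4993, 5396, 5799, 6202

k = N/n = 12493/31 = 403
hive 1: 157
hive 2: 157 + 403 = 560
hive 3: 560 + 403 = 963
hive 4: 963 + 403 = 1366
hive 5: 1366 + 403 = 1769
hive 6: 1769 + 403 = 2172
hive 7: 2172 + 403 = 2575
hive 8: 2575 + 403 = 2978
hive 9: 2978 + 403 = 3381
hive 10: 3381 + 403 = 3784
hive 11: 3784 + 403 = 4187
hive 12: 4187 + 403 = 4590
hive 13: 4590 + 403 = 4993
hive 14: 4993 + 403 = 5396
hive 15: 5396 + 403 = 5799
hive 16: 5799 + 403 = 6202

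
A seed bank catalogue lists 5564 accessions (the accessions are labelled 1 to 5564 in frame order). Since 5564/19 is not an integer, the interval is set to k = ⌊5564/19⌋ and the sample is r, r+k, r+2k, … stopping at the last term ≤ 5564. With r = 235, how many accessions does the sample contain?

k = ⌊5564/19⌋ = 292
Achieved size = ⌊(5564 − 235)/292⌋ + 1 = ⌊5329/292⌋ + 1 = 18 + 1 = 19
(last selection: 235 + 18×292 = 5491 ≤ 5564; next would be 5783 > 5564)

19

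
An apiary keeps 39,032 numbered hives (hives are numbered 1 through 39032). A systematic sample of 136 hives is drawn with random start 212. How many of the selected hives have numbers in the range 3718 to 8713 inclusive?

k = 39032/136 = 287
First selection ≥ 3718: 212 + ⌈(3718−212)/287⌉·287 = 212 + 13×287 = 3943
Last selection ≤ 8713: 212 + ⌊(8713−212)/287⌋·287 = 212 + 29×287 = 8535
Count = 29 − 13 + 1 = 17

17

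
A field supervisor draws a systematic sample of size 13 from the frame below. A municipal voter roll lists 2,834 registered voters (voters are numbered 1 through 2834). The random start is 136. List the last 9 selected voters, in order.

1008, 1226, 1444, 1662, 1880, 2098, 2316, 2534, 2752

k = N/n = 2834/13 = 218
5th selection = 136 + 4×218 = 1008
6th: 1008 + 218 = 1226
7th: 1226 + 218 = 1444
8th: 1444 + 218 = 1662
9th: 1662 + 218 = 1880
10th: 1880 + 218 = 2098
11th: 2098 + 218 = 2316
12th: 2316 + 218 = 2534
13th: 2534 + 218 = 2752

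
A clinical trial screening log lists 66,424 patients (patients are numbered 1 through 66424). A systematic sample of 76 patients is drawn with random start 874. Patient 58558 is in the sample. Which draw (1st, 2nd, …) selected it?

k = 66424/76 = 874
position = (58558 − 874)/874 + 1 = 57684/874 + 1 = 66 + 1 = 67

67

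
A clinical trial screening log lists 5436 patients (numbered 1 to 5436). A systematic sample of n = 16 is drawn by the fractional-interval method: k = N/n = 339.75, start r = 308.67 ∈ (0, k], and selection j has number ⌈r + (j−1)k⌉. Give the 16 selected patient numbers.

309, 649, 989, 1328, 1668, 2008, 2348, 2687, 3027, 3367, 3707, 4046, 4386, 4726, 5066, 5405

j=1: r + 0k = 308.67 → ⌈·⌉ = 309
j=2: r + 1k = 648.42 → ⌈·⌉ = 649
j=3: r + 2k = 988.17 → ⌈·⌉ = 989
j=4: r + 3k = 1327.92 → ⌈·⌉ = 1328
j=5: r + 4k = 1667.67 → ⌈·⌉ = 1668
j=6: r + 5k = 2007.42 → ⌈·⌉ = 2008
j=7: r + 6k = 2347.17 → ⌈·⌉ = 2348
j=8: r + 7k = 2686.92 → ⌈·⌉ = 2687
j=9: r + 8k = 3026.67 → ⌈·⌉ = 3027
j=10: r + 9k = 3366.42 → ⌈·⌉ = 3367
j=11: r + 10k = 3706.17 → ⌈·⌉ = 3707
j=12: r + 11k = 4045.92 → ⌈·⌉ = 4046
j=13: r + 12k = 4385.67 → ⌈·⌉ = 4386
j=14: r + 13k = 4725.42 → ⌈·⌉ = 4726
j=15: r + 14k = 5065.17 → ⌈·⌉ = 5066
j=16: r + 15k = 5404.92 → ⌈·⌉ = 5405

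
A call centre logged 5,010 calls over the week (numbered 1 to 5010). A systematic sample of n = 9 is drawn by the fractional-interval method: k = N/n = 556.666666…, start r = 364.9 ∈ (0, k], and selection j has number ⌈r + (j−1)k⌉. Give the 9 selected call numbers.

365, 922, 1479, 2035, 2592, 3149, 3705, 4262, 4819

j=1: r + 0k = 364.9 → ⌈·⌉ = 365
j=2: r + 1k = 921.566666… → ⌈·⌉ = 922
j=3: r + 2k = 1478.233333… → ⌈·⌉ = 1479
j=4: r + 3k = 2034.9 → ⌈·⌉ = 2035
j=5: r + 4k = 2591.566666… → ⌈·⌉ = 2592
j=6: r + 5k = 3148.233333… → ⌈·⌉ = 3149
j=7: r + 6k = 3704.9 → ⌈·⌉ = 3705
j=8: r + 7k = 4261.566666… → ⌈·⌉ = 4262
j=9: r + 8k = 4818.233333… → ⌈·⌉ = 4819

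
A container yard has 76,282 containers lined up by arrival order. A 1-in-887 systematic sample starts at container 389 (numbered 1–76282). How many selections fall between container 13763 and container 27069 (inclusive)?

15

k = 887
First selection ≥ 13763: 389 + ⌈(13763−389)/887⌉·887 = 389 + 16×887 = 14581
Last selection ≤ 27069: 389 + ⌊(27069−389)/887⌋·887 = 389 + 30×887 = 26999
Count = 30 − 16 + 1 = 15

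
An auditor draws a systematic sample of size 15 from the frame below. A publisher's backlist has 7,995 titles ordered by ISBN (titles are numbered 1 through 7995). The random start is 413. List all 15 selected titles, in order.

k = N/n = 7995/15 = 533
title 1: 413
title 2: 413 + 533 = 946
title 3: 946 + 533 = 1479
title 4: 1479 + 533 = 2012
title 5: 2012 + 533 = 2545
title 6: 2545 + 533 = 3078
title 7: 3078 + 533 = 3611
title 8: 3611 + 533 = 4144
title 9: 4144 + 533 = 4677
title 10: 4677 + 533 = 5210
title 11: 5210 + 533 = 5743
title 12: 5743 + 533 = 6276
title 13: 6276 + 533 = 6809
title 14: 6809 + 533 = 7342
title 15: 7342 + 533 = 7875

413, 946, 1479, 2012, 2545, 3078, 3611, 4144, 4677, 5210, 5743, 6276, 6809, 7342, 7875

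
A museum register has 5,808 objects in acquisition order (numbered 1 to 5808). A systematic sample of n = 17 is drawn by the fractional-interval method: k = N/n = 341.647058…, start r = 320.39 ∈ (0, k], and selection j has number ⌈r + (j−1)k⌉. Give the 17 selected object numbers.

j=1: r + 0k = 320.39 → ⌈·⌉ = 321
j=2: r + 1k = 662.037058… → ⌈·⌉ = 663
j=3: r + 2k = 1003.684117… → ⌈·⌉ = 1004
j=4: r + 3k = 1345.331176… → ⌈·⌉ = 1346
j=5: r + 4k = 1686.978235… → ⌈·⌉ = 1687
j=6: r + 5k = 2028.625294… → ⌈·⌉ = 2029
j=7: r + 6k = 2370.272352… → ⌈·⌉ = 2371
j=8: r + 7k = 2711.919411… → ⌈·⌉ = 2712
j=9: r + 8k = 3053.566470… → ⌈·⌉ = 3054
j=10: r + 9k = 3395.213529… → ⌈·⌉ = 3396
j=11: r + 10k = 3736.860588… → ⌈·⌉ = 3737
j=12: r + 11k = 4078.507647… → ⌈·⌉ = 4079
j=13: r + 12k = 4420.154705… → ⌈·⌉ = 4421
j=14: r + 13k = 4761.801764… → ⌈·⌉ = 4762
j=15: r + 14k = 5103.448823… → ⌈·⌉ = 5104
j=16: r + 15k = 5445.095882… → ⌈·⌉ = 5446
j=17: r + 16k = 5786.742941… → ⌈·⌉ = 5787

321, 663, 1004, 1346, 1687, 2029, 2371, 2712, 3054, 3396, 3737, 4079, 4421, 4762, 5104, 5446, 5787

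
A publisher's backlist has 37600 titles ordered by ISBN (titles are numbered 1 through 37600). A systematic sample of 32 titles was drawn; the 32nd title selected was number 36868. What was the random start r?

443

k = 37600/32 = 1175
r = 36868 − (32−1)×1175 = 36868 − 36425 = 443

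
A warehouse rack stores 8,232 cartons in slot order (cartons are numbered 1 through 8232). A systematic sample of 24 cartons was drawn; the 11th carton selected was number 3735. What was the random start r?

k = 8232/24 = 343
r = 3735 − (11−1)×343 = 3735 − 3430 = 305

305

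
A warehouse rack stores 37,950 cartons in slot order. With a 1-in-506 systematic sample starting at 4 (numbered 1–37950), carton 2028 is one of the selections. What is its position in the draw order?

5

k = 506
position = (2028 − 4)/506 + 1 = 2024/506 + 1 = 4 + 1 = 5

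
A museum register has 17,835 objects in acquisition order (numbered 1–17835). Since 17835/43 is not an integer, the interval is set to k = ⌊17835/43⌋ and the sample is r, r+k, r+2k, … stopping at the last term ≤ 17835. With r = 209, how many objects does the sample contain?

k = ⌊17835/43⌋ = 414
Achieved size = ⌊(17835 − 209)/414⌋ + 1 = ⌊17626/414⌋ + 1 = 42 + 1 = 43
(last selection: 209 + 42×414 = 17597 ≤ 17835; next would be 18011 > 17835)

43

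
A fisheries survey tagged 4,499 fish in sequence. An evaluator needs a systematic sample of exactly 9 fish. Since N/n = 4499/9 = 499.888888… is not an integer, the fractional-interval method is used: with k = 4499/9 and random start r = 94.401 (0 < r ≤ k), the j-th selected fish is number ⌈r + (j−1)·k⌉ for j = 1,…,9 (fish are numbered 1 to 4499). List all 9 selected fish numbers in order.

95, 595, 1095, 1595, 2094, 2594, 3094, 3594, 4094

j=1: r + 0k = 94.401 → ⌈·⌉ = 95
j=2: r + 1k = 594.289888… → ⌈·⌉ = 595
j=3: r + 2k = 1094.178777… → ⌈·⌉ = 1095
j=4: r + 3k = 1594.067666… → ⌈·⌉ = 1595
j=5: r + 4k = 2093.956555… → ⌈·⌉ = 2094
j=6: r + 5k = 2593.845444… → ⌈·⌉ = 2594
j=7: r + 6k = 3093.734333… → ⌈·⌉ = 3094
j=8: r + 7k = 3593.623222… → ⌈·⌉ = 3594
j=9: r + 8k = 4093.512111… → ⌈·⌉ = 4094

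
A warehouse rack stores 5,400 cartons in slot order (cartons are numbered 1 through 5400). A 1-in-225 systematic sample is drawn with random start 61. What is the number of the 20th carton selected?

4336

k = 225
20th selection = r + (20−1)·k = 61 + 19×225 = 61 + 4275 = 4336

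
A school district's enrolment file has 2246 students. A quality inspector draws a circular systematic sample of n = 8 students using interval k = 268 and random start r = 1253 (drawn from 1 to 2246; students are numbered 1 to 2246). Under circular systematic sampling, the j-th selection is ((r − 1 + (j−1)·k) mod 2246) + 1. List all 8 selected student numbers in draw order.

1253, 1521, 1789, 2057, 79, 347, 615, 883

Selection 1: 1253
Selection 2: 1253 + 268 = 1521
Selection 3: 1521 + 268 = 1789
Selection 4: 1789 + 268 = 2057
Selection 5: 2057 + 268 = 2325 → 2325 − 2246 = 79
Selection 6: 79 + 268 = 347
Selection 7: 347 + 268 = 615
Selection 8: 615 + 268 = 883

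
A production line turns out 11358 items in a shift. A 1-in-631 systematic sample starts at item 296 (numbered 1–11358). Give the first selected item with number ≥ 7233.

7237

k = 631
Steps past start: ⌈(7233 − 296)/631⌉ = ⌈6937/631⌉ = 11
Selected item: 296 + 11×631 = 7237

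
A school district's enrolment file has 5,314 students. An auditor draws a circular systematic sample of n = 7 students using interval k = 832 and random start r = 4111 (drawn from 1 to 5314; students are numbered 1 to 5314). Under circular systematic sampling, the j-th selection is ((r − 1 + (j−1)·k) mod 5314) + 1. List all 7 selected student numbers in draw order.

Selection 1: 4111
Selection 2: 4111 + 832 = 4943
Selection 3: 4943 + 832 = 5775 → 5775 − 5314 = 461
Selection 4: 461 + 832 = 1293
Selection 5: 1293 + 832 = 2125
Selection 6: 2125 + 832 = 2957
Selection 7: 2957 + 832 = 3789

4111, 4943, 461, 1293, 2125, 2957, 3789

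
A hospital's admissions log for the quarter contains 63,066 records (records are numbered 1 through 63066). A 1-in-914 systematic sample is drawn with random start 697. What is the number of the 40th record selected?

36343

k = 914
40th selection = r + (40−1)·k = 697 + 39×914 = 697 + 35646 = 36343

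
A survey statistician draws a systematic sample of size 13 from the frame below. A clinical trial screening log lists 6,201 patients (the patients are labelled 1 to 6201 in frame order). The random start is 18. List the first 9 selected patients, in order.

k = N/n = 6201/13 = 477
patient 1: 18
patient 2: 18 + 477 = 495
patient 3: 495 + 477 = 972
patient 4: 972 + 477 = 1449
patient 5: 1449 + 477 = 1926
patient 6: 1926 + 477 = 2403
patient 7: 2403 + 477 = 2880
patient 8: 2880 + 477 = 3357
patient 9: 3357 + 477 = 3834

18, 495, 972, 1449, 1926, 2403, 2880, 3357, 3834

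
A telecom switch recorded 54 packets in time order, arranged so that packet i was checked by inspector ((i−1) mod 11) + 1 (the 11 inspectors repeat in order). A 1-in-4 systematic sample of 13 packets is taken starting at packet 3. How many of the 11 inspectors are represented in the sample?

11

Consecutive selections differ by k = 4, so their inspector numbers differ by 4 mod 11 = 4.
gcd(4, 11) = 1, so the sample visits 11/1 = 11 distinct residues mod 11.
Start 3 is inspector 3; the inspectors hit are 1, 2, 3, 4, 5, 6, 7, 8, 9, 10, 11.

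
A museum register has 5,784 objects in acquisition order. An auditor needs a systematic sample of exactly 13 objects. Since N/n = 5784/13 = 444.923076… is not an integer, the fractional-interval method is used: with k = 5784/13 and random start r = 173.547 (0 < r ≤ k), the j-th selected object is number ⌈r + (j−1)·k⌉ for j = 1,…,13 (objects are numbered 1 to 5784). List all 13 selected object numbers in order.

j=1: r + 0k = 173.547 → ⌈·⌉ = 174
j=2: r + 1k = 618.470076… → ⌈·⌉ = 619
j=3: r + 2k = 1063.393153… → ⌈·⌉ = 1064
j=4: r + 3k = 1508.316230… → ⌈·⌉ = 1509
j=5: r + 4k = 1953.239307… → ⌈·⌉ = 1954
j=6: r + 5k = 2398.162384… → ⌈·⌉ = 2399
j=7: r + 6k = 2843.085461… → ⌈·⌉ = 2844
j=8: r + 7k = 3288.008538… → ⌈·⌉ = 3289
j=9: r + 8k = 3732.931615… → ⌈·⌉ = 3733
j=10: r + 9k = 4177.854692… → ⌈·⌉ = 4178
j=11: r + 10k = 4622.777769… → ⌈·⌉ = 4623
j=12: r + 11k = 5067.700846… → ⌈·⌉ = 5068
j=13: r + 12k = 5512.623923… → ⌈·⌉ = 5513

174, 619, 1064, 1509, 1954, 2399, 2844, 3289, 3733, 4178, 4623, 5068, 5513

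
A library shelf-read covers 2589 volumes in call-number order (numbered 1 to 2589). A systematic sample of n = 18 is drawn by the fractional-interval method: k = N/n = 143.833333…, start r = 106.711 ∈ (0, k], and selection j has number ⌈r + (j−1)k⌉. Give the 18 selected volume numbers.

107, 251, 395, 539, 683, 826, 970, 1114, 1258, 1402, 1546, 1689, 1833, 1977, 2121, 2265, 2409, 2552

j=1: r + 0k = 106.711 → ⌈·⌉ = 107
j=2: r + 1k = 250.544333… → ⌈·⌉ = 251
j=3: r + 2k = 394.377666… → ⌈·⌉ = 395
j=4: r + 3k = 538.211 → ⌈·⌉ = 539
j=5: r + 4k = 682.044333… → ⌈·⌉ = 683
j=6: r + 5k = 825.877666… → ⌈·⌉ = 826
j=7: r + 6k = 969.711 → ⌈·⌉ = 970
j=8: r + 7k = 1113.544333… → ⌈·⌉ = 1114
j=9: r + 8k = 1257.377666… → ⌈·⌉ = 1258
j=10: r + 9k = 1401.211 → ⌈·⌉ = 1402
j=11: r + 10k = 1545.044333… → ⌈·⌉ = 1546
j=12: r + 11k = 1688.877666… → ⌈·⌉ = 1689
j=13: r + 12k = 1832.711 → ⌈·⌉ = 1833
j=14: r + 13k = 1976.544333… → ⌈·⌉ = 1977
j=15: r + 14k = 2120.377666… → ⌈·⌉ = 2121
j=16: r + 15k = 2264.211 → ⌈·⌉ = 2265
j=17: r + 16k = 2408.044333… → ⌈·⌉ = 2409
j=18: r + 17k = 2551.877666… → ⌈·⌉ = 2552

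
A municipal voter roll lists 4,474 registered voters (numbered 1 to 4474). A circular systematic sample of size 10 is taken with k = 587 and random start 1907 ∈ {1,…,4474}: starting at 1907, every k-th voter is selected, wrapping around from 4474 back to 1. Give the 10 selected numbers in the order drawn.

1907, 2494, 3081, 3668, 4255, 368, 955, 1542, 2129, 2716

Selection 1: 1907
Selection 2: 1907 + 587 = 2494
Selection 3: 2494 + 587 = 3081
Selection 4: 3081 + 587 = 3668
Selection 5: 3668 + 587 = 4255
Selection 6: 4255 + 587 = 4842 → 4842 − 4474 = 368
Selection 7: 368 + 587 = 955
Selection 8: 955 + 587 = 1542
Selection 9: 1542 + 587 = 2129
Selection 10: 2129 + 587 = 2716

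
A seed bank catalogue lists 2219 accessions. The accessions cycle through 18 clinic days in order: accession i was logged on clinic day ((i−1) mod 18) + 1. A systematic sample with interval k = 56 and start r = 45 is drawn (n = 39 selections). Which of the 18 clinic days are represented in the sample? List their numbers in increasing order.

1, 3, 5, 7, 9, 11, 13, 15, 17

Consecutive selections differ by k = 56, so their clinic day numbers differ by 56 mod 18 = 2.
gcd(56, 18) = 2, so the sample visits 18/2 = 9 distinct residues mod 18.
Start 45 is clinic day 9; the clinic days hit are 1, 3, 5, 7, 9, 11, 13, 15, 17.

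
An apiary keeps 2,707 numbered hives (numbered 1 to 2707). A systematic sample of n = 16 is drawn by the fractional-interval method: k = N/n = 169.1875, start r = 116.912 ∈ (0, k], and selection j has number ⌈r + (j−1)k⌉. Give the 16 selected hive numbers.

j=1: r + 0k = 116.912 → ⌈·⌉ = 117
j=2: r + 1k = 286.0995 → ⌈·⌉ = 287
j=3: r + 2k = 455.287 → ⌈·⌉ = 456
j=4: r + 3k = 624.4745 → ⌈·⌉ = 625
j=5: r + 4k = 793.662 → ⌈·⌉ = 794
j=6: r + 5k = 962.8495 → ⌈·⌉ = 963
j=7: r + 6k = 1132.037 → ⌈·⌉ = 1133
j=8: r + 7k = 1301.2245 → ⌈·⌉ = 1302
j=9: r + 8k = 1470.412 → ⌈·⌉ = 1471
j=10: r + 9k = 1639.5995 → ⌈·⌉ = 1640
j=11: r + 10k = 1808.787 → ⌈·⌉ = 1809
j=12: r + 11k = 1977.9745 → ⌈·⌉ = 1978
j=13: r + 12k = 2147.162 → ⌈·⌉ = 2148
j=14: r + 13k = 2316.3495 → ⌈·⌉ = 2317
j=15: r + 14k = 2485.537 → ⌈·⌉ = 2486
j=16: r + 15k = 2654.7245 → ⌈·⌉ = 2655

117, 287, 456, 625, 794, 963, 1133, 1302, 1471, 1640, 1809, 1978, 2148, 2317, 2486, 2655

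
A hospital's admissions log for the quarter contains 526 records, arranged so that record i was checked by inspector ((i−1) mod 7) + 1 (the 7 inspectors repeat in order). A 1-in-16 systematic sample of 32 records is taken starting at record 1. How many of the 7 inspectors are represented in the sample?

7

Consecutive selections differ by k = 16, so their inspector numbers differ by 16 mod 7 = 2.
gcd(16, 7) = 1, so the sample visits 7/1 = 7 distinct residues mod 7.
Start 1 is inspector 1; the inspectors hit are 1, 2, 3, 4, 5, 6, 7.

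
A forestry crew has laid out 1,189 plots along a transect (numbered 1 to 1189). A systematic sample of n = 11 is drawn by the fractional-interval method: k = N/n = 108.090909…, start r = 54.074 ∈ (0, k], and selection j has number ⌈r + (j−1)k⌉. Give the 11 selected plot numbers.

55, 163, 271, 379, 487, 595, 703, 811, 919, 1027, 1135

j=1: r + 0k = 54.074 → ⌈·⌉ = 55
j=2: r + 1k = 162.164909… → ⌈·⌉ = 163
j=3: r + 2k = 270.255818… → ⌈·⌉ = 271
j=4: r + 3k = 378.346727… → ⌈·⌉ = 379
j=5: r + 4k = 486.437636… → ⌈·⌉ = 487
j=6: r + 5k = 594.528545… → ⌈·⌉ = 595
j=7: r + 6k = 702.619454… → ⌈·⌉ = 703
j=8: r + 7k = 810.710363… → ⌈·⌉ = 811
j=9: r + 8k = 918.801272… → ⌈·⌉ = 919
j=10: r + 9k = 1026.892181… → ⌈·⌉ = 1027
j=11: r + 10k = 1134.983090… → ⌈·⌉ = 1135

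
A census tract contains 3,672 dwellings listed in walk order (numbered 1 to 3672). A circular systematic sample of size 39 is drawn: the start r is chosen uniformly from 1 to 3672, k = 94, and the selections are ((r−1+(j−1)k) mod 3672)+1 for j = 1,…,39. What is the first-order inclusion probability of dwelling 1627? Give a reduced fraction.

13/1224

For each position j, as r ranges over 1…3672 the j-th selection hits every dwelling exactly once, so dwelling 1627 is selected for exactly 39 of the 3672 starts.
Inclusion probability = 39/3672 = 13/1224.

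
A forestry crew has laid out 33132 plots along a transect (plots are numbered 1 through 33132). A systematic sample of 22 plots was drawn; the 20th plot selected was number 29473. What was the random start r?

k = 33132/22 = 1506
r = 29473 − (20−1)×1506 = 29473 − 28614 = 859

859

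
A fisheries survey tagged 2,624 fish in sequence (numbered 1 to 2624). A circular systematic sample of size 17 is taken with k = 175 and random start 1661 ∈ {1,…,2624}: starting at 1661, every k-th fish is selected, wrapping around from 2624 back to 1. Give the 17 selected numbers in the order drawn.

Selection 1: 1661
Selection 2: 1661 + 175 = 1836
Selection 3: 1836 + 175 = 2011
Selection 4: 2011 + 175 = 2186
Selection 5: 2186 + 175 = 2361
Selection 6: 2361 + 175 = 2536
Selection 7: 2536 + 175 = 2711 → 2711 − 2624 = 87
Selection 8: 87 + 175 = 262
Selection 9: 262 + 175 = 437
Selection 10: 437 + 175 = 612
Selection 11: 612 + 175 = 787
Selection 12: 787 + 175 = 962
Selection 13: 962 + 175 = 1137
Selection 14: 1137 + 175 = 1312
Selection 15: 1312 + 175 = 1487
Selection 16: 1487 + 175 = 1662
Selection 17: 1662 + 175 = 1837

1661, 1836, 2011, 2186, 2361, 2536, 87, 262, 437, 612, 787, 962, 1137, 1312, 1487, 1662, 1837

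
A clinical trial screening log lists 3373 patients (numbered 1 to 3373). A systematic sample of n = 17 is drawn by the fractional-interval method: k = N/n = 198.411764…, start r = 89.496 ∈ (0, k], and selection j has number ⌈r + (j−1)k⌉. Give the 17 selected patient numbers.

90, 288, 487, 685, 884, 1082, 1280, 1479, 1677, 1876, 2074, 2273, 2471, 2669, 2868, 3066, 3265

j=1: r + 0k = 89.496 → ⌈·⌉ = 90
j=2: r + 1k = 287.907764… → ⌈·⌉ = 288
j=3: r + 2k = 486.319529… → ⌈·⌉ = 487
j=4: r + 3k = 684.731294… → ⌈·⌉ = 685
j=5: r + 4k = 883.143058… → ⌈·⌉ = 884
j=6: r + 5k = 1081.554823… → ⌈·⌉ = 1082
j=7: r + 6k = 1279.966588… → ⌈·⌉ = 1280
j=8: r + 7k = 1478.378352… → ⌈·⌉ = 1479
j=9: r + 8k = 1676.790117… → ⌈·⌉ = 1677
j=10: r + 9k = 1875.201882… → ⌈·⌉ = 1876
j=11: r + 10k = 2073.613647… → ⌈·⌉ = 2074
j=12: r + 11k = 2272.025411… → ⌈·⌉ = 2273
j=13: r + 12k = 2470.437176… → ⌈·⌉ = 2471
j=14: r + 13k = 2668.848941… → ⌈·⌉ = 2669
j=15: r + 14k = 2867.260705… → ⌈·⌉ = 2868
j=16: r + 15k = 3065.672470… → ⌈·⌉ = 3066
j=17: r + 16k = 3264.084235… → ⌈·⌉ = 3265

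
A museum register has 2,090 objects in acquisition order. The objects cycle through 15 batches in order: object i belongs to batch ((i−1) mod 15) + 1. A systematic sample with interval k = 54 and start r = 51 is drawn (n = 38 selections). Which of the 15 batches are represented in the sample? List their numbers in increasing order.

Consecutive selections differ by k = 54, so their batch numbers differ by 54 mod 15 = 9.
gcd(54, 15) = 3, so the sample visits 15/3 = 5 distinct residues mod 15.
Start 51 is batch 6; the batches hit are 3, 6, 9, 12, 15.

3, 6, 9, 12, 15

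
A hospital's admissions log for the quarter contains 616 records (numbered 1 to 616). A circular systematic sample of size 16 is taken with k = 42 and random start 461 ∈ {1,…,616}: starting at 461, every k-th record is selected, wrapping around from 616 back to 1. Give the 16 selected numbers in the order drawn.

Selection 1: 461
Selection 2: 461 + 42 = 503
Selection 3: 503 + 42 = 545
Selection 4: 545 + 42 = 587
Selection 5: 587 + 42 = 629 → 629 − 616 = 13
Selection 6: 13 + 42 = 55
Selection 7: 55 + 42 = 97
Selection 8: 97 + 42 = 139
Selection 9: 139 + 42 = 181
Selection 10: 181 + 42 = 223
Selection 11: 223 + 42 = 265
Selection 12: 265 + 42 = 307
Selection 13: 307 + 42 = 349
Selection 14: 349 + 42 = 391
Selection 15: 391 + 42 = 433
Selection 16: 433 + 42 = 475

461, 503, 545, 587, 13, 55, 97, 139, 181, 223, 265, 307, 349, 391, 433, 475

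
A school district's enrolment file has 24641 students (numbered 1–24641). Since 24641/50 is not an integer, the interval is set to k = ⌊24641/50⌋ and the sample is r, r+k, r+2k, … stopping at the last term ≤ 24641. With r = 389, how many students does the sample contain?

50

k = ⌊24641/50⌋ = 492
Achieved size = ⌊(24641 − 389)/492⌋ + 1 = ⌊24252/492⌋ + 1 = 49 + 1 = 50
(last selection: 389 + 49×492 = 24497 ≤ 24641; next would be 24989 > 24641)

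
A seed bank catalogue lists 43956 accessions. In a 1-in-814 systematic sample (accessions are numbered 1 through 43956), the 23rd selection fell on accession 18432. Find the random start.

524

k = 814
r = 18432 − (23−1)×814 = 18432 − 17908 = 524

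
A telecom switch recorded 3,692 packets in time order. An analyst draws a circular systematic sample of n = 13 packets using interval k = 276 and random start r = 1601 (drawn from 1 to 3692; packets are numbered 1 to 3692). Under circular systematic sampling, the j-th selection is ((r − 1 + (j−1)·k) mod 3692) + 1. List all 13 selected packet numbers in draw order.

1601, 1877, 2153, 2429, 2705, 2981, 3257, 3533, 117, 393, 669, 945, 1221

Selection 1: 1601
Selection 2: 1601 + 276 = 1877
Selection 3: 1877 + 276 = 2153
Selection 4: 2153 + 276 = 2429
Selection 5: 2429 + 276 = 2705
Selection 6: 2705 + 276 = 2981
Selection 7: 2981 + 276 = 3257
Selection 8: 3257 + 276 = 3533
Selection 9: 3533 + 276 = 3809 → 3809 − 3692 = 117
Selection 10: 117 + 276 = 393
Selection 11: 393 + 276 = 669
Selection 12: 669 + 276 = 945
Selection 13: 945 + 276 = 1221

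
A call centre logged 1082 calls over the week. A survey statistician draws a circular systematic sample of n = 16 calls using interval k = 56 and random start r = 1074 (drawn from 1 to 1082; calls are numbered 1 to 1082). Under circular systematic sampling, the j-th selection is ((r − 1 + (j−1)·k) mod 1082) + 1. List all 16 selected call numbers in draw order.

Selection 1: 1074
Selection 2: 1074 + 56 = 1130 → 1130 − 1082 = 48
Selection 3: 48 + 56 = 104
Selection 4: 104 + 56 = 160
Selection 5: 160 + 56 = 216
Selection 6: 216 + 56 = 272
Selection 7: 272 + 56 = 328
Selection 8: 328 + 56 = 384
Selection 9: 384 + 56 = 440
Selection 10: 440 + 56 = 496
Selection 11: 496 + 56 = 552
Selection 12: 552 + 56 = 608
Selection 13: 608 + 56 = 664
Selection 14: 664 + 56 = 720
Selection 15: 720 + 56 = 776
Selection 16: 776 + 56 = 832

1074, 48, 104, 160, 216, 272, 328, 384, 440, 496, 552, 608, 664, 720, 776, 832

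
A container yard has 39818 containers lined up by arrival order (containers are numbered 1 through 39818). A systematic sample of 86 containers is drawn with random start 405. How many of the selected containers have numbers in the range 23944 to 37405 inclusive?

29

k = 39818/86 = 463
First selection ≥ 23944: 405 + ⌈(23944−405)/463⌉·463 = 405 + 51×463 = 24018
Last selection ≤ 37405: 405 + ⌊(37405−405)/463⌋·463 = 405 + 79×463 = 36982
Count = 79 − 51 + 1 = 29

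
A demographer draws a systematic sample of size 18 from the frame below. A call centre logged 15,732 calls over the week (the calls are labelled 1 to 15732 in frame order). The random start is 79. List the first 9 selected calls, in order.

k = N/n = 15732/18 = 874
call 1: 79
call 2: 79 + 874 = 953
call 3: 953 + 874 = 1827
call 4: 1827 + 874 = 2701
call 5: 2701 + 874 = 3575
call 6: 3575 + 874 = 4449
call 7: 4449 + 874 = 5323
call 8: 5323 + 874 = 6197
call 9: 6197 + 874 = 7071

79, 953, 1827, 2701, 3575, 4449, 5323, 6197, 7071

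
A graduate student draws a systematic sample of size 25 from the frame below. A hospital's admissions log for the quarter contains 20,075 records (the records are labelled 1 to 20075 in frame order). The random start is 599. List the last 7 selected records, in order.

15053, 15856, 16659, 17462, 18265, 19068, 19871

k = N/n = 20075/25 = 803
19th selection = 599 + 18×803 = 15053
20th: 15053 + 803 = 15856
21st: 15856 + 803 = 16659
22nd: 16659 + 803 = 17462
23rd: 17462 + 803 = 18265
24th: 18265 + 803 = 19068
25th: 19068 + 803 = 19871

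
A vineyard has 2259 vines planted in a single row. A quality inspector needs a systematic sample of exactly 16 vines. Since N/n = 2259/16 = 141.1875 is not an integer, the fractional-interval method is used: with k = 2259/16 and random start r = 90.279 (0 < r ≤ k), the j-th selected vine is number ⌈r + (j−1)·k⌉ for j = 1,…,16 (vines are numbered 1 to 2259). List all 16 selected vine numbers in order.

91, 232, 373, 514, 656, 797, 938, 1079, 1220, 1361, 1503, 1644, 1785, 1926, 2067, 2209

j=1: r + 0k = 90.279 → ⌈·⌉ = 91
j=2: r + 1k = 231.4665 → ⌈·⌉ = 232
j=3: r + 2k = 372.654 → ⌈·⌉ = 373
j=4: r + 3k = 513.8415 → ⌈·⌉ = 514
j=5: r + 4k = 655.029 → ⌈·⌉ = 656
j=6: r + 5k = 796.2165 → ⌈·⌉ = 797
j=7: r + 6k = 937.404 → ⌈·⌉ = 938
j=8: r + 7k = 1078.5915 → ⌈·⌉ = 1079
j=9: r + 8k = 1219.779 → ⌈·⌉ = 1220
j=10: r + 9k = 1360.9665 → ⌈·⌉ = 1361
j=11: r + 10k = 1502.154 → ⌈·⌉ = 1503
j=12: r + 11k = 1643.3415 → ⌈·⌉ = 1644
j=13: r + 12k = 1784.529 → ⌈·⌉ = 1785
j=14: r + 13k = 1925.7165 → ⌈·⌉ = 1926
j=15: r + 14k = 2066.904 → ⌈·⌉ = 2067
j=16: r + 15k = 2208.0915 → ⌈·⌉ = 2209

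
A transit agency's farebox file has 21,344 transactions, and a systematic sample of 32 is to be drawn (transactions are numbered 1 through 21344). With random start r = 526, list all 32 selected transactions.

526, 1193, 1860, 2527, 3194, 3861, 4528, 5195, 5862, 6529, 7196, 7863, 8530, 9197, 9864, 10531, 11198, 11865, 12532, 13199, 13866, 14533, 15200, 15867, 16534, 17201, 17868, 18535, 19202, 19869, 20536, 21203

k = N/n = 21344/32 = 667
transaction 1: 526
transaction 2: 526 + 667 = 1193
transaction 3: 1193 + 667 = 1860
transaction 4: 1860 + 667 = 2527
transaction 5: 2527 + 667 = 3194
transaction 6: 3194 + 667 = 3861
transaction 7: 3861 + 667 = 4528
transaction 8: 4528 + 667 = 5195
transaction 9: 5195 + 667 = 5862
transaction 10: 5862 + 667 = 6529
transaction 11: 6529 + 667 = 7196
transaction 12: 7196 + 667 = 7863
transaction 13: 7863 + 667 = 8530
transaction 14: 8530 + 667 = 9197
transaction 15: 9197 + 667 = 9864
transaction 16: 9864 + 667 = 10531
transaction 17: 10531 + 667 = 11198
transaction 18: 11198 + 667 = 11865
transaction 19: 11865 + 667 = 12532
transaction 20: 12532 + 667 = 13199
transaction 21: 13199 + 667 = 13866
transaction 22: 13866 + 667 = 14533
transaction 23: 14533 + 667 = 15200
transaction 24: 15200 + 667 = 15867
transaction 25: 15867 + 667 = 16534
transaction 26: 16534 + 667 = 17201
transaction 27: 17201 + 667 = 17868
transaction 28: 17868 + 667 = 18535
transaction 29: 18535 + 667 = 19202
transaction 30: 19202 + 667 = 19869
transaction 31: 19869 + 667 = 20536
transaction 32: 20536 + 667 = 21203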